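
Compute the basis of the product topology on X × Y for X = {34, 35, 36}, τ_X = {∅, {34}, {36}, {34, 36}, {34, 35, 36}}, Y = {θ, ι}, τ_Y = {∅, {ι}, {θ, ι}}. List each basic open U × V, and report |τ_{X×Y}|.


Basis B = {∅ × ∅, {34} × {ι}, {36} × {ι}, {34} × {θ, ι}, {34, 36} × {ι}, {36} × {θ, ι}, {34, 35, 36} × {ι}, {34, 36} × {θ, ι}, {34, 35, 36} × {θ, ι}}; |τ_{X×Y}| = 14.

Enumerate products U × V with U ∈ τ_X, V ∈ τ_Y (deduplicated):
  ∅ × ∅ = {} (∅)
  {34} × {ι} = {(34,ι)}
  {36} × {ι} = {(36,ι)}
  {34} × {θ, ι} = {(34,θ), (34,ι)}
  {34, 36} × {ι} = {(34,ι), (36,ι)}
  {36} × {θ, ι} = {(36,θ), (36,ι)}
  {34, 35, 36} × {ι} = {(34,ι), (35,ι), (36,ι)}
  {34, 36} × {θ, ι} = {(34,θ), (34,ι), (36,θ), (36,ι)}
  {34, 35, 36} × {θ, ι} = {(34,θ), (34,ι), (35,θ), (35,ι), (36,θ), (36,ι)}
These 9 distinct sets form the basis B.
Close under arbitrary unions to get τ_{X×Y}; counting gives |τ_{X×Y}| = 14.


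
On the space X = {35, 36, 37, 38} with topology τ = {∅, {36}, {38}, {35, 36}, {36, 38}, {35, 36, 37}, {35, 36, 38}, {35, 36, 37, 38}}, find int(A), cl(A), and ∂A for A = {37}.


int(A) = ∅, cl(A) = {37}, ∂A = {37}.

Closed sets in (X, τ) are complements of opens:
  closed(X, τ) = {∅, {37}, {38}, {35, 37}, {37, 38}, {35, 36, 37}, {35, 37, 38}, {35, 36, 37, 38}}.
int(A) = ⋃ {U ∈ τ : U ⊆ A}. Opens contained in A: ∅.
Taking the union of these: int(A) = ∅.
cl(A) = ⋂ {C closed : A ⊆ C}. Closed sets containing A: {37}, {35, 37}, {37, 38}, {35, 36, 37}, {35, 37, 38}, {35, 36, 37, 38}.
Intersecting these: cl(A) = {37}.
∂A = cl(A) ∖ int(A) = {37} ∖ ∅ = {37}.


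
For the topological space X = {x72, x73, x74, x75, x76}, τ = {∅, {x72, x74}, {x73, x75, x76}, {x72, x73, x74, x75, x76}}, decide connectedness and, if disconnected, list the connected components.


(X, τ) is disconnected; components = [{x72, x74}, {x73, x75, x76}].

Find clopen sets (U ∈ τ with X ∖ U ∈ τ):
  U = ∅, X ∖ U = {x72, x73, x74, x75, x76} — both open, so U is clopen.
  U = {x72, x74}, X ∖ U = {x73, x75, x76} — both open, so U is clopen.
  U = {x73, x75, x76}, X ∖ U = {x72, x74} — both open, so U is clopen.
  U = {x72, x73, x74, x75, x76}, X ∖ U = ∅ — both open, so U is clopen.
Nontrivial clopen(s) exist: e.g. {x72, x74}. So (X, τ) is disconnected.
Compute connected components by grouping points that agree on all clopens:
  component: {x72, x74}
  component: {x73, x75, x76}


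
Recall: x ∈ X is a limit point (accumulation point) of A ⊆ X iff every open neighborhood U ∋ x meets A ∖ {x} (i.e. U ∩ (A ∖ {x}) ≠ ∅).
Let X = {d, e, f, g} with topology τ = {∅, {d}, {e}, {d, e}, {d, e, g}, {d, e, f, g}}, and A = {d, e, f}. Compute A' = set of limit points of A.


A' = {f, g}

For each x ∈ X, list the open sets U ∈ τ with x ∈ U, then check whether U ∩ (A ∖ {x}) ≠ ∅ for every such U.
  x = d: open {d} ∋ x has {d} ∩ (A ∖ {d}) = ∅, so x is NOT a limit point.
  x = e: open {e} ∋ x has {e} ∩ (A ∖ {e}) = ∅, so x is NOT a limit point.
  x = f: opens ∋ x are {d, e, f, g}; each meets A ∖ {f}, so x IS a limit point.
  x = g: opens ∋ x are {d, e, g}, {d, e, f, g}; each meets A ∖ {g}, so x IS a limit point.
Collecting: A' = {f, g}.


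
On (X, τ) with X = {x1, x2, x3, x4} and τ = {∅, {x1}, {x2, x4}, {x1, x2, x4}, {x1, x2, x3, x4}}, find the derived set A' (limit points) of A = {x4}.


A' = {x2, x3}

For each x ∈ X, list the open sets U ∈ τ with x ∈ U, then check whether U ∩ (A ∖ {x}) ≠ ∅ for every such U.
  x = x1: open {x1} ∋ x has {x1} ∩ (A ∖ {x1}) = ∅, so x is NOT a limit point.
  x = x2: opens ∋ x are {x2, x4}, {x1, x2, x4}, {x1, x2, x3, x4}; each meets A ∖ {x2}, so x IS a limit point.
  x = x3: opens ∋ x are {x1, x2, x3, x4}; each meets A ∖ {x3}, so x IS a limit point.
  x = x4: open {x2, x4} ∋ x has {x2, x4} ∩ (A ∖ {x4}) = ∅, so x is NOT a limit point.
Collecting: A' = {x2, x3}.


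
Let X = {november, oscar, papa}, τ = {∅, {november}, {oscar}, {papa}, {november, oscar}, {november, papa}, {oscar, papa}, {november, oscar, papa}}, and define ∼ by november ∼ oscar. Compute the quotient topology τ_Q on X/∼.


X/∼ = {[november=oscar], [papa]}; |τ_Q| = 4.

Equivalence classes: [november=oscar], [papa].
Quotient map π: X → X/∼ sends november ↦ [november=oscar], oscar ↦ [november=oscar], papa ↦ [papa].
For each subset V ⊆ X/∼, compute π^{-1}(V) ⊆ X and check whether π^{-1}(V) ∈ τ. V is open in τ_Q iff π^{-1}(V) ∈ τ.
  V = {}: π^{-1}(V) = ∅ ∈ τ ✓.
  V = {[november=oscar]}: π^{-1}(V) = {november, oscar} ∈ τ ✓.
  V = {[papa]}: π^{-1}(V) = {papa} ∈ τ ✓.
  V = {[november=oscar], [papa]}: π^{-1}(V) = {november, oscar, papa} ∈ τ ✓.
Open sets in the quotient: τ_Q = {{}, {[november=oscar]}, {[papa]}, {[november=oscar], [papa]}} (4 elements).


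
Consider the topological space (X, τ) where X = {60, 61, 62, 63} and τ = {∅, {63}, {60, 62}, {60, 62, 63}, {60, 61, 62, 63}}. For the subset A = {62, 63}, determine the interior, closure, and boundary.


int(A) = {63}, cl(A) = {60, 61, 62, 63}, ∂A = {60, 61, 62}.

Closed sets in (X, τ) are complements of opens:
  closed(X, τ) = {∅, {61}, {61, 63}, {60, 61, 62}, {60, 61, 62, 63}}.
int(A) = ⋃ {U ∈ τ : U ⊆ A}. Opens contained in A: ∅, {63}.
Taking the union of these: int(A) = {63}.
cl(A) = ⋂ {C closed : A ⊆ C}. Closed sets containing A: {60, 61, 62, 63}.
Intersecting these: cl(A) = {60, 61, 62, 63}.
∂A = cl(A) ∖ int(A) = {60, 61, 62, 63} ∖ {63} = {60, 61, 62}.


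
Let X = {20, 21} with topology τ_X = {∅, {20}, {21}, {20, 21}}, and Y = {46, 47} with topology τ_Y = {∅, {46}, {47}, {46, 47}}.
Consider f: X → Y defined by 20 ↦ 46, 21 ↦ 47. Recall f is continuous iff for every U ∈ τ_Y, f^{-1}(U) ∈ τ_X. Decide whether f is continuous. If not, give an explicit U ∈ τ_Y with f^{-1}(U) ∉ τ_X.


f IS continuous.

Compute f^{-1}(U) for each U ∈ τ_Y:
  U = ∅: f^{-1}(U) = ∅ ∈ τ_X ✓.
  U = {46}: f^{-1}(U) = {20} ∈ τ_X ✓.
  U = {47}: f^{-1}(U) = {21} ∈ τ_X ✓.
  U = {46, 47}: f^{-1}(U) = {20, 21} ∈ τ_X ✓.
Every preimage lies in τ_X, so f IS continuous.


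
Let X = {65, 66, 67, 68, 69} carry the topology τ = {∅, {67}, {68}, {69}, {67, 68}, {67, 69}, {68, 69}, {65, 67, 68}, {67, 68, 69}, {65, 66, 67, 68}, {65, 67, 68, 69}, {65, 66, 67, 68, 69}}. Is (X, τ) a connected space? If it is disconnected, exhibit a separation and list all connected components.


(X, τ) is disconnected; components = [{69}, {65, 66, 67, 68}].

Find clopen sets (U ∈ τ with X ∖ U ∈ τ):
  U = ∅, X ∖ U = {65, 66, 67, 68, 69} — both open, so U is clopen.
  U = {69}, X ∖ U = {65, 66, 67, 68} — both open, so U is clopen.
  U = {65, 66, 67, 68}, X ∖ U = {69} — both open, so U is clopen.
  U = {65, 66, 67, 68, 69}, X ∖ U = ∅ — both open, so U is clopen.
Nontrivial clopen(s) exist: e.g. {69}. So (X, τ) is disconnected.
Compute connected components by grouping points that agree on all clopens:
  component: {69}
  component: {65, 66, 67, 68}


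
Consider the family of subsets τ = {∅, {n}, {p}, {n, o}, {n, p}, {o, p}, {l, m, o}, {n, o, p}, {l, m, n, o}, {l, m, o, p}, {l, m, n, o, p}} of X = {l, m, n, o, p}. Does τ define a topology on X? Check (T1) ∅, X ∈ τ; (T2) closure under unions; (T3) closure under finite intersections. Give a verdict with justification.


τ is NOT a topology on X.

Axiom (T1): ∅ ∈ τ? Yes; X ∈ τ? Yes.
Axiom (T2/T3): check pairwise unions and intersections of members of τ.
Counterexample for (T3): {n, o} ∩ {o, p} = {o} ∉ τ. Therefore τ is NOT a topology.


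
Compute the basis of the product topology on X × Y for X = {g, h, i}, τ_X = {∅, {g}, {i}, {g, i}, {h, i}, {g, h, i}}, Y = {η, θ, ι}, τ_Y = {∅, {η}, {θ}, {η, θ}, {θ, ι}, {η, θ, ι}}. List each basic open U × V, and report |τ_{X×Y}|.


Basis B = {∅ × ∅, {g} × {η}, {g} × {θ}, {i} × {η}, {i} × {θ}, {g} × {η, θ}, {g, i} × {η}, {g} × {θ, ι}, {g, i} × {θ}, {h, i} × {η}, {h, i} × {θ}, {i} × {η, θ}, {i} × {θ, ι}, {g} × {η, θ, ι}, {g, h, i} × {η}, {g, h, i} × {θ}, {i} × {η, θ, ι}, {g, i} × {η, θ}, {g, i} × {θ, ι}, {h, i} × {η, θ}, {h, i} × {θ, ι}, {g, i} × {η, θ, ι}, {g, h, i} × {η, θ}, {g, h, i} × {θ, ι}, {h, i} × {η, θ, ι}, {g, h, i} × {η, θ, ι}}; |τ_{X×Y}| = 108.

Enumerate products U × V with U ∈ τ_X, V ∈ τ_Y (deduplicated):
  ∅ × ∅ = {} (∅)
  {g} × {η} = {(g,η)}
  {g} × {θ} = {(g,θ)}
  {i} × {η} = {(i,η)}
  {i} × {θ} = {(i,θ)}
  {g} × {η, θ} = {(g,η), (g,θ)}
  {g, i} × {η} = {(g,η), (i,η)}
  {g} × {θ, ι} = {(g,θ), (g,ι)}
  {g, i} × {θ} = {(g,θ), (i,θ)}
  {h, i} × {η} = {(h,η), (i,η)}
  {h, i} × {θ} = {(h,θ), (i,θ)}
  {i} × {η, θ} = {(i,η), (i,θ)}
  {i} × {θ, ι} = {(i,θ), (i,ι)}
  {g} × {η, θ, ι} = {(g,η), (g,θ), (g,ι)}
  {g, h, i} × {η} = {(g,η), (h,η), (i,η)}
  {g, h, i} × {θ} = {(g,θ), (h,θ), (i,θ)}
  {i} × {η, θ, ι} = {(i,η), (i,θ), (i,ι)}
  {g, i} × {η, θ} = {(g,η), (g,θ), (i,η), (i,θ)}
  {g, i} × {θ, ι} = {(g,θ), (g,ι), (i,θ), (i,ι)}
  {h, i} × {η, θ} = {(h,η), (h,θ), (i,η), (i,θ)}
  {h, i} × {θ, ι} = {(h,θ), (h,ι), (i,θ), (i,ι)}
  {g, i} × {η, θ, ι} = {(g,η), (g,θ), (g,ι), (i,η), (i,θ), (i,ι)}
  {g, h, i} × {η, θ} = {(g,η), (g,θ), (h,η), (h,θ), (i,η), (i,θ)}
  {g, h, i} × {θ, ι} = {(g,θ), (g,ι), (h,θ), (h,ι), (i,θ), (i,ι)}
  {h, i} × {η, θ, ι} = {(h,η), (h,θ), (h,ι), (i,η), (i,θ), (i,ι)}
  {g, h, i} × {η, θ, ι} = {(g,η), (g,θ), (g,ι), (h,η), (h,θ), (h,ι), (i,η), (i,θ), (i,ι)}
These 26 distinct sets form the basis B.
Close under arbitrary unions to get τ_{X×Y}; counting gives |τ_{X×Y}| = 108.


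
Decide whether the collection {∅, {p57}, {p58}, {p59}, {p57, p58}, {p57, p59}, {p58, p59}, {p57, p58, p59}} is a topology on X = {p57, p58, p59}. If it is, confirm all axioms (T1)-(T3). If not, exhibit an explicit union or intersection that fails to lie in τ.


τ IS a topology on X.

Axiom (T1): ∅ ∈ τ? Yes; X ∈ τ? Yes.
Axiom (T2/T3): check pairwise unions and intersections of members of τ.
All pairwise intersections and unions checked — each lies in τ. Therefore τ satisfies (T1), (T2), (T3): it IS a topology on X.


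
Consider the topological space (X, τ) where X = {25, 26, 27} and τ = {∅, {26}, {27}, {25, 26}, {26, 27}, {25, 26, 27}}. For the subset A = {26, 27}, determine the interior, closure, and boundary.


int(A) = {26, 27}, cl(A) = {25, 26, 27}, ∂A = {25}.

Closed sets in (X, τ) are complements of opens:
  closed(X, τ) = {∅, {25}, {27}, {25, 26}, {25, 27}, {25, 26, 27}}.
int(A) = ⋃ {U ∈ τ : U ⊆ A}. Opens contained in A: ∅, {26}, {27}, {26, 27}.
Taking the union of these: int(A) = {26, 27}.
cl(A) = ⋂ {C closed : A ⊆ C}. Closed sets containing A: {25, 26, 27}.
Intersecting these: cl(A) = {25, 26, 27}.
∂A = cl(A) ∖ int(A) = {25, 26, 27} ∖ {26, 27} = {25}.


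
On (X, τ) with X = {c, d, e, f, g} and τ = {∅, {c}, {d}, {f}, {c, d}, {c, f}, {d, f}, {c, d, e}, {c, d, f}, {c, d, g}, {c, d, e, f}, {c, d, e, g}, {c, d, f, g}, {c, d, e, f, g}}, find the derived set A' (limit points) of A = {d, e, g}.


A' = {e, g}

For each x ∈ X, list the open sets U ∈ τ with x ∈ U, then check whether U ∩ (A ∖ {x}) ≠ ∅ for every such U.
  x = c: open {c} ∋ x has {c} ∩ (A ∖ {c}) = ∅, so x is NOT a limit point.
  x = d: open {d} ∋ x has {d} ∩ (A ∖ {d}) = ∅, so x is NOT a limit point.
  x = e: opens ∋ x are {c, d, e}, {c, d, e, f}, {c, d, e, g}, {c, d, e, f, g}; each meets A ∖ {e}, so x IS a limit point.
  x = f: open {f} ∋ x has {f} ∩ (A ∖ {f}) = ∅, so x is NOT a limit point.
  x = g: opens ∋ x are {c, d, g}, {c, d, e, g}, {c, d, f, g}, {c, d, e, f, g}; each meets A ∖ {g}, so x IS a limit point.
Collecting: A' = {e, g}.


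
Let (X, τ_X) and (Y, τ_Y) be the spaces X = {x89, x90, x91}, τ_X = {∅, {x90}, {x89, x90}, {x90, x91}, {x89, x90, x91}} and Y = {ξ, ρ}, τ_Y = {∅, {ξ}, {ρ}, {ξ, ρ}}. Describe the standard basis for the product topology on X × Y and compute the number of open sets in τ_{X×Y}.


Basis B = {∅ × ∅, {x90} × {ξ}, {x90} × {ρ}, {x89, x90} × {ξ}, {x89, x90} × {ρ}, {x90} × {ξ, ρ}, {x90, x91} × {ξ}, {x90, x91} × {ρ}, {x89, x90, x91} × {ξ}, {x89, x90, x91} × {ρ}, {x89, x90} × {ξ, ρ}, {x90, x91} × {ξ, ρ}, {x89, x90, x91} × {ξ, ρ}}; |τ_{X×Y}| = 25.

Enumerate products U × V with U ∈ τ_X, V ∈ τ_Y (deduplicated):
  ∅ × ∅ = {} (∅)
  {x90} × {ξ} = {(x90,ξ)}
  {x90} × {ρ} = {(x90,ρ)}
  {x89, x90} × {ξ} = {(x89,ξ), (x90,ξ)}
  {x89, x90} × {ρ} = {(x89,ρ), (x90,ρ)}
  {x90} × {ξ, ρ} = {(x90,ξ), (x90,ρ)}
  {x90, x91} × {ξ} = {(x90,ξ), (x91,ξ)}
  {x90, x91} × {ρ} = {(x90,ρ), (x91,ρ)}
  {x89, x90, x91} × {ξ} = {(x89,ξ), (x90,ξ), (x91,ξ)}
  {x89, x90, x91} × {ρ} = {(x89,ρ), (x90,ρ), (x91,ρ)}
  {x89, x90} × {ξ, ρ} = {(x89,ξ), (x89,ρ), (x90,ξ), (x90,ρ)}
  {x90, x91} × {ξ, ρ} = {(x90,ξ), (x90,ρ), (x91,ξ), (x91,ρ)}
  {x89, x90, x91} × {ξ, ρ} = {(x89,ξ), (x89,ρ), (x90,ξ), (x90,ρ), (x91,ξ), (x91,ρ)}
These 13 distinct sets form the basis B.
Close under arbitrary unions to get τ_{X×Y}; counting gives |τ_{X×Y}| = 25.


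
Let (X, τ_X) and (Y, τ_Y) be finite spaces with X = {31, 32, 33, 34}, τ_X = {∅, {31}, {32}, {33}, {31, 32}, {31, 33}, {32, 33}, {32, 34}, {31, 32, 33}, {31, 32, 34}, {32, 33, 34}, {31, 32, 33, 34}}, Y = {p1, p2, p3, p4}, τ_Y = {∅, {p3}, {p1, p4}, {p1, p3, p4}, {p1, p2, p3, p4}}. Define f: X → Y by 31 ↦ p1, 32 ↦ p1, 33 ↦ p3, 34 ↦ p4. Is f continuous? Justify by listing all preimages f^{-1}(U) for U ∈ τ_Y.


f IS continuous.

Compute f^{-1}(U) for each U ∈ τ_Y:
  U = ∅: f^{-1}(U) = ∅ ∈ τ_X ✓.
  U = {p3}: f^{-1}(U) = {33} ∈ τ_X ✓.
  U = {p1, p4}: f^{-1}(U) = {31, 32, 34} ∈ τ_X ✓.
  U = {p1, p3, p4}: f^{-1}(U) = {31, 32, 33, 34} ∈ τ_X ✓.
  U = {p1, p2, p3, p4}: f^{-1}(U) = {31, 32, 33, 34} ∈ τ_X ✓.
Every preimage lies in τ_X, so f IS continuous.


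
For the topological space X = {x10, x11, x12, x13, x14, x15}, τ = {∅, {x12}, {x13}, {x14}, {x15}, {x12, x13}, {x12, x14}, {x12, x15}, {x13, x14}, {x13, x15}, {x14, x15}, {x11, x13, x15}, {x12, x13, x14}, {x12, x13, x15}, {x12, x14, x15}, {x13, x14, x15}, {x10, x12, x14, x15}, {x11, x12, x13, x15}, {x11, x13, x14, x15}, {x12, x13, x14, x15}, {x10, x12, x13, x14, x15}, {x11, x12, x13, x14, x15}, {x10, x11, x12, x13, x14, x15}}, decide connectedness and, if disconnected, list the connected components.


(X, τ) is connected.

Find clopen sets (U ∈ τ with X ∖ U ∈ τ):
  U = ∅, X ∖ U = {x10, x11, x12, x13, x14, x15} — both open, so U is clopen.
  U = {x10, x11, x12, x13, x14, x15}, X ∖ U = ∅ — both open, so U is clopen.
Only trivial clopens (∅ and X) exist, so (X, τ) is connected.
Compute connected components by grouping points that agree on all clopens:
  component: {x10, x11, x12, x13, x14, x15}


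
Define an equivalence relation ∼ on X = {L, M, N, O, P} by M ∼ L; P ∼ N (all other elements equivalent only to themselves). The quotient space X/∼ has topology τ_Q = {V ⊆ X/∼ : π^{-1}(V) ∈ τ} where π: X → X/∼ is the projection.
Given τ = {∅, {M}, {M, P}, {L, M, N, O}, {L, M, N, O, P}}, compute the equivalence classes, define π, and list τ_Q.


X/∼ = {[L=M], [N=P], [O]}; |τ_Q| = 2.

Equivalence classes: [L=M], [N=P], [O].
Quotient map π: X → X/∼ sends L ↦ [L=M], M ↦ [L=M], N ↦ [N=P], O ↦ [O], P ↦ [N=P].
For each subset V ⊆ X/∼, compute π^{-1}(V) ⊆ X and check whether π^{-1}(V) ∈ τ. V is open in τ_Q iff π^{-1}(V) ∈ τ.
  V = {}: π^{-1}(V) = ∅ ∈ τ ✓.
  V = {[L=M]}: π^{-1}(V) = {L, M} ∉ τ ✗.
  V = {[N=P]}: π^{-1}(V) = {N, P} ∉ τ ✗.
  V = {[L=M], [N=P]}: π^{-1}(V) = {L, M, N, P} ∉ τ ✗.
  V = {[O]}: π^{-1}(V) = {O} ∉ τ ✗.
  V = {[L=M], [O]}: π^{-1}(V) = {L, M, O} ∉ τ ✗.
  V = {[N=P], [O]}: π^{-1}(V) = {N, O, P} ∉ τ ✗.
  V = {[L=M], [N=P], [O]}: π^{-1}(V) = {L, M, N, O, P} ∈ τ ✓.
Open sets in the quotient: τ_Q = {{}, {[L=M], [N=P], [O]}} (2 elements).


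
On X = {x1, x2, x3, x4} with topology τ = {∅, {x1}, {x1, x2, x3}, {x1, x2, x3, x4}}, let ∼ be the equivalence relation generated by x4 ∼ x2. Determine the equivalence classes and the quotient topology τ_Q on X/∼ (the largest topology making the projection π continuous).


X/∼ = {[x1], [x2=x4], [x3]}; |τ_Q| = 3.

Equivalence classes: [x1], [x2=x4], [x3].
Quotient map π: X → X/∼ sends x1 ↦ [x1], x2 ↦ [x2=x4], x3 ↦ [x3], x4 ↦ [x2=x4].
For each subset V ⊆ X/∼, compute π^{-1}(V) ⊆ X and check whether π^{-1}(V) ∈ τ. V is open in τ_Q iff π^{-1}(V) ∈ τ.
  V = {}: π^{-1}(V) = ∅ ∈ τ ✓.
  V = {[x1]}: π^{-1}(V) = {x1} ∈ τ ✓.
  V = {[x2=x4]}: π^{-1}(V) = {x2, x4} ∉ τ ✗.
  V = {[x1], [x2=x4]}: π^{-1}(V) = {x1, x2, x4} ∉ τ ✗.
  V = {[x3]}: π^{-1}(V) = {x3} ∉ τ ✗.
  V = {[x1], [x3]}: π^{-1}(V) = {x1, x3} ∉ τ ✗.
  V = {[x2=x4], [x3]}: π^{-1}(V) = {x2, x3, x4} ∉ τ ✗.
  V = {[x1], [x2=x4], [x3]}: π^{-1}(V) = {x1, x2, x3, x4} ∈ τ ✓.
Open sets in the quotient: τ_Q = {{}, {[x1]}, {[x1], [x2=x4], [x3]}} (3 elements).


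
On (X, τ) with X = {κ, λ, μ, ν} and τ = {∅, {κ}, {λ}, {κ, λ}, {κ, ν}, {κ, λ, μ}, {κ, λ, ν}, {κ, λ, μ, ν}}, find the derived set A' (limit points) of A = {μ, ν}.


A' = ∅

For each x ∈ X, list the open sets U ∈ τ with x ∈ U, then check whether U ∩ (A ∖ {x}) ≠ ∅ for every such U.
  x = κ: open {κ} ∋ x has {κ} ∩ (A ∖ {κ}) = ∅, so x is NOT a limit point.
  x = λ: open {λ} ∋ x has {λ} ∩ (A ∖ {λ}) = ∅, so x is NOT a limit point.
  x = μ: open {κ, λ, μ} ∋ x has {κ, λ, μ} ∩ (A ∖ {μ}) = ∅, so x is NOT a limit point.
  x = ν: open {κ, ν} ∋ x has {κ, ν} ∩ (A ∖ {ν}) = ∅, so x is NOT a limit point.
Collecting: A' = ∅.


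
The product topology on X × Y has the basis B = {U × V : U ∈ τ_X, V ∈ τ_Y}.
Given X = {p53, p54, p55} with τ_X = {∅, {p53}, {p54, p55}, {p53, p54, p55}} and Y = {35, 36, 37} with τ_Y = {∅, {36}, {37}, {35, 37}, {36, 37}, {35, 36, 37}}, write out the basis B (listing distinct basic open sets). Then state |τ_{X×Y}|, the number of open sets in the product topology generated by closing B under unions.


Basis B = {∅ × ∅, {p53} × {36}, {p53} × {37}, {p53} × {35, 37}, {p53} × {36, 37}, {p54, p55} × {36}, {p54, p55} × {37}, {p53} × {35, 36, 37}, {p53, p54, p55} × {36}, {p53, p54, p55} × {37}, {p54, p55} × {35, 37}, {p54, p55} × {36, 37}, {p53, p54, p55} × {35, 37}, {p53, p54, p55} × {36, 37}, {p54, p55} × {35, 36, 37}, {p53, p54, p55} × {35, 36, 37}}; |τ_{X×Y}| = 36.

Enumerate products U × V with U ∈ τ_X, V ∈ τ_Y (deduplicated):
  ∅ × ∅ = {} (∅)
  {p53} × {36} = {(p53,36)}
  {p53} × {37} = {(p53,37)}
  {p53} × {35, 37} = {(p53,35), (p53,37)}
  {p53} × {36, 37} = {(p53,36), (p53,37)}
  {p54, p55} × {36} = {(p54,36), (p55,36)}
  {p54, p55} × {37} = {(p54,37), (p55,37)}
  {p53} × {35, 36, 37} = {(p53,35), (p53,36), (p53,37)}
  {p53, p54, p55} × {36} = {(p53,36), (p54,36), (p55,36)}
  {p53, p54, p55} × {37} = {(p53,37), (p54,37), (p55,37)}
  {p54, p55} × {35, 37} = {(p54,35), (p54,37), (p55,35), (p55,37)}
  {p54, p55} × {36, 37} = {(p54,36), (p54,37), (p55,36), (p55,37)}
  {p53, p54, p55} × {35, 37} = {(p53,35), (p53,37), (p54,35), (p54,37), (p55,35), (p55,37)}
  {p53, p54, p55} × {36, 37} = {(p53,36), (p53,37), (p54,36), (p54,37), (p55,36), (p55,37)}
  {p54, p55} × {35, 36, 37} = {(p54,35), (p54,36), (p54,37), (p55,35), (p55,36), (p55,37)}
  {p53, p54, p55} × {35, 36, 37} = {(p53,35), (p53,36), (p53,37), (p54,35), (p54,36), (p54,37), (p55,35), (p55,36), (p55,37)}
These 16 distinct sets form the basis B.
Close under arbitrary unions to get τ_{X×Y}; counting gives |τ_{X×Y}| = 36.


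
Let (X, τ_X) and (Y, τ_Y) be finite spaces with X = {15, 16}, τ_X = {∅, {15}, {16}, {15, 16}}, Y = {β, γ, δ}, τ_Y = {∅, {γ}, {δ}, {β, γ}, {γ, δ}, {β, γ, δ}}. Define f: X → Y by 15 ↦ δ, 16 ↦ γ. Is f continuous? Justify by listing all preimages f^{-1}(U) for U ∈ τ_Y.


f IS continuous.

Compute f^{-1}(U) for each U ∈ τ_Y:
  U = ∅: f^{-1}(U) = ∅ ∈ τ_X ✓.
  U = {γ}: f^{-1}(U) = {16} ∈ τ_X ✓.
  U = {δ}: f^{-1}(U) = {15} ∈ τ_X ✓.
  U = {β, γ}: f^{-1}(U) = {16} ∈ τ_X ✓.
  U = {γ, δ}: f^{-1}(U) = {15, 16} ∈ τ_X ✓.
  U = {β, γ, δ}: f^{-1}(U) = {15, 16} ∈ τ_X ✓.
Every preimage lies in τ_X, so f IS continuous.


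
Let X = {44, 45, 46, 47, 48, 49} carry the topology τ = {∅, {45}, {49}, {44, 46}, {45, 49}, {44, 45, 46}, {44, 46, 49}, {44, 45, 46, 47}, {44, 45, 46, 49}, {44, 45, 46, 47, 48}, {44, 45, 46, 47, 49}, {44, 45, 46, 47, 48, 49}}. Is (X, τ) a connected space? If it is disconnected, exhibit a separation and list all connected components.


(X, τ) is disconnected; components = [{49}, {44, 45, 46, 47, 48}].

Find clopen sets (U ∈ τ with X ∖ U ∈ τ):
  U = ∅, X ∖ U = {44, 45, 46, 47, 48, 49} — both open, so U is clopen.
  U = {49}, X ∖ U = {44, 45, 46, 47, 48} — both open, so U is clopen.
  U = {44, 45, 46, 47, 48}, X ∖ U = {49} — both open, so U is clopen.
  U = {44, 45, 46, 47, 48, 49}, X ∖ U = ∅ — both open, so U is clopen.
Nontrivial clopen(s) exist: e.g. {44, 45, 46, 47, 48}. So (X, τ) is disconnected.
Compute connected components by grouping points that agree on all clopens:
  component: {49}
  component: {44, 45, 46, 47, 48}


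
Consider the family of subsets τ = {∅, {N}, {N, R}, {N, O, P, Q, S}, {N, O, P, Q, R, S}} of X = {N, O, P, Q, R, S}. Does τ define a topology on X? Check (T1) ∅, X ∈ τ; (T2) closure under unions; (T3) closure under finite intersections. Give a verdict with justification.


τ IS a topology on X.

Axiom (T1): ∅ ∈ τ? Yes; X ∈ τ? Yes.
Axiom (T2/T3): check pairwise unions and intersections of members of τ.
All pairwise intersections and unions checked — each lies in τ. Therefore τ satisfies (T1), (T2), (T3): it IS a topology on X.


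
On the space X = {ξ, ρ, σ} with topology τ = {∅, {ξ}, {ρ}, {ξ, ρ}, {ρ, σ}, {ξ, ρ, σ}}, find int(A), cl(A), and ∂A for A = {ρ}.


int(A) = {ρ}, cl(A) = {ρ, σ}, ∂A = {σ}.

Closed sets in (X, τ) are complements of opens:
  closed(X, τ) = {∅, {ξ}, {σ}, {ξ, σ}, {ρ, σ}, {ξ, ρ, σ}}.
int(A) = ⋃ {U ∈ τ : U ⊆ A}. Opens contained in A: ∅, {ρ}.
Taking the union of these: int(A) = {ρ}.
cl(A) = ⋂ {C closed : A ⊆ C}. Closed sets containing A: {ρ, σ}, {ξ, ρ, σ}.
Intersecting these: cl(A) = {ρ, σ}.
∂A = cl(A) ∖ int(A) = {ρ, σ} ∖ {ρ} = {σ}.


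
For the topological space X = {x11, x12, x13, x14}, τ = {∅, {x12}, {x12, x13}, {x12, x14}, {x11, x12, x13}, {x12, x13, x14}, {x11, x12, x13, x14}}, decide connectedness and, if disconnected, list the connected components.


(X, τ) is connected.

Find clopen sets (U ∈ τ with X ∖ U ∈ τ):
  U = ∅, X ∖ U = {x11, x12, x13, x14} — both open, so U is clopen.
  U = {x11, x12, x13, x14}, X ∖ U = ∅ — both open, so U is clopen.
Only trivial clopens (∅ and X) exist, so (X, τ) is connected.
Compute connected components by grouping points that agree on all clopens:
  component: {x11, x12, x13, x14}


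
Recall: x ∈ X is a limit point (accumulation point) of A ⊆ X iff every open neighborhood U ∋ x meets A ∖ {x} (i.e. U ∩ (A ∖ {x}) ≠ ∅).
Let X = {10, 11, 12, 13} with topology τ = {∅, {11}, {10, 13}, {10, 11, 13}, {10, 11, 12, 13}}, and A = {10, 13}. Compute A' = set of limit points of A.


A' = {10, 12, 13}

For each x ∈ X, list the open sets U ∈ τ with x ∈ U, then check whether U ∩ (A ∖ {x}) ≠ ∅ for every such U.
  x = 10: opens ∋ x are {10, 13}, {10, 11, 13}, {10, 11, 12, 13}; each meets A ∖ {10}, so x IS a limit point.
  x = 11: open {11} ∋ x has {11} ∩ (A ∖ {11}) = ∅, so x is NOT a limit point.
  x = 12: opens ∋ x are {10, 11, 12, 13}; each meets A ∖ {12}, so x IS a limit point.
  x = 13: opens ∋ x are {10, 13}, {10, 11, 13}, {10, 11, 12, 13}; each meets A ∖ {13}, so x IS a limit point.
Collecting: A' = {10, 12, 13}.


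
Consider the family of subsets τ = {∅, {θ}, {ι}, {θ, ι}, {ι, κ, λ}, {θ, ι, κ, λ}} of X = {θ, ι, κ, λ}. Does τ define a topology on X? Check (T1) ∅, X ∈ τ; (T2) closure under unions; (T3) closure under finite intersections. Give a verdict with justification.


τ IS a topology on X.

Axiom (T1): ∅ ∈ τ? Yes; X ∈ τ? Yes.
Axiom (T2/T3): check pairwise unions and intersections of members of τ.
All pairwise intersections and unions checked — each lies in τ. Therefore τ satisfies (T1), (T2), (T3): it IS a topology on X.


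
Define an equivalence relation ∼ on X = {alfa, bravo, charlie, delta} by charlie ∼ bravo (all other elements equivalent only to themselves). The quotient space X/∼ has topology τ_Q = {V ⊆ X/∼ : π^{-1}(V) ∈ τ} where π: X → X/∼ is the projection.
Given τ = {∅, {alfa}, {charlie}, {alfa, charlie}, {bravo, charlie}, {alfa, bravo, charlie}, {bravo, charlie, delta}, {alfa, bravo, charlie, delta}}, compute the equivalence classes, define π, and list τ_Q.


X/∼ = {[alfa], [bravo=charlie], [delta]}; |τ_Q| = 6.

Equivalence classes: [alfa], [bravo=charlie], [delta].
Quotient map π: X → X/∼ sends alfa ↦ [alfa], bravo ↦ [bravo=charlie], charlie ↦ [bravo=charlie], delta ↦ [delta].
For each subset V ⊆ X/∼, compute π^{-1}(V) ⊆ X and check whether π^{-1}(V) ∈ τ. V is open in τ_Q iff π^{-1}(V) ∈ τ.
  V = {}: π^{-1}(V) = ∅ ∈ τ ✓.
  V = {[alfa]}: π^{-1}(V) = {alfa} ∈ τ ✓.
  V = {[bravo=charlie]}: π^{-1}(V) = {bravo, charlie} ∈ τ ✓.
  V = {[alfa], [bravo=charlie]}: π^{-1}(V) = {alfa, bravo, charlie} ∈ τ ✓.
  V = {[delta]}: π^{-1}(V) = {delta} ∉ τ ✗.
  V = {[alfa], [delta]}: π^{-1}(V) = {alfa, delta} ∉ τ ✗.
  V = {[bravo=charlie], [delta]}: π^{-1}(V) = {bravo, charlie, delta} ∈ τ ✓.
  V = {[alfa], [bravo=charlie], [delta]}: π^{-1}(V) = {alfa, bravo, charlie, delta} ∈ τ ✓.
Open sets in the quotient: τ_Q = {{}, {[alfa]}, {[bravo=charlie]}, {[alfa], [bravo=charlie]}, {[bravo=charlie], [delta]}, {[alfa], [bravo=charlie], [delta]}} (6 elements).


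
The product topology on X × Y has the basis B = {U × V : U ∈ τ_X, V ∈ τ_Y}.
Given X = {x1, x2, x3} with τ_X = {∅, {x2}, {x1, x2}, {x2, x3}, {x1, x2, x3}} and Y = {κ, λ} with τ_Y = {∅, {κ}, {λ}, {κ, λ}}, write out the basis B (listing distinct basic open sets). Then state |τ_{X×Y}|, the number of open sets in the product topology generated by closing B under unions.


Basis B = {∅ × ∅, {x2} × {κ}, {x2} × {λ}, {x1, x2} × {κ}, {x1, x2} × {λ}, {x2} × {κ, λ}, {x2, x3} × {κ}, {x2, x3} × {λ}, {x1, x2, x3} × {κ}, {x1, x2, x3} × {λ}, {x1, x2} × {κ, λ}, {x2, x3} × {κ, λ}, {x1, x2, x3} × {κ, λ}}; |τ_{X×Y}| = 25.

Enumerate products U × V with U ∈ τ_X, V ∈ τ_Y (deduplicated):
  ∅ × ∅ = {} (∅)
  {x2} × {κ} = {(x2,κ)}
  {x2} × {λ} = {(x2,λ)}
  {x1, x2} × {κ} = {(x1,κ), (x2,κ)}
  {x1, x2} × {λ} = {(x1,λ), (x2,λ)}
  {x2} × {κ, λ} = {(x2,κ), (x2,λ)}
  {x2, x3} × {κ} = {(x2,κ), (x3,κ)}
  {x2, x3} × {λ} = {(x2,λ), (x3,λ)}
  {x1, x2, x3} × {κ} = {(x1,κ), (x2,κ), (x3,κ)}
  {x1, x2, x3} × {λ} = {(x1,λ), (x2,λ), (x3,λ)}
  {x1, x2} × {κ, λ} = {(x1,κ), (x1,λ), (x2,κ), (x2,λ)}
  {x2, x3} × {κ, λ} = {(x2,κ), (x2,λ), (x3,κ), (x3,λ)}
  {x1, x2, x3} × {κ, λ} = {(x1,κ), (x1,λ), (x2,κ), (x2,λ), (x3,κ), (x3,λ)}
These 13 distinct sets form the basis B.
Close under arbitrary unions to get τ_{X×Y}; counting gives |τ_{X×Y}| = 25.


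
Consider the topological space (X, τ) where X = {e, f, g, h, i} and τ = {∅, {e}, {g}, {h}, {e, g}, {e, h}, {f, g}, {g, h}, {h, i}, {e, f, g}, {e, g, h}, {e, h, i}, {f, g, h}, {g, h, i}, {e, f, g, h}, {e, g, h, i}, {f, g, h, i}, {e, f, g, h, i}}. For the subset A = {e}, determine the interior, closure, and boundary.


int(A) = {e}, cl(A) = {e}, ∂A = ∅.

Closed sets in (X, τ) are complements of opens:
  closed(X, τ) = {∅, {e}, {f}, {i}, {e, f}, {e, i}, {f, g}, {f, i}, {h, i}, {e, f, g}, {e, f, i}, {e, h, i}, {f, g, i}, {f, h, i}, {e, f, g, i}, {e, f, h, i}, {f, g, h, i}, {e, f, g, h, i}}.
int(A) = ⋃ {U ∈ τ : U ⊆ A}. Opens contained in A: ∅, {e}.
Taking the union of these: int(A) = {e}.
cl(A) = ⋂ {C closed : A ⊆ C}. Closed sets containing A: {e}, {e, f}, {e, i}, {e, f, g}, {e, f, i}, {e, h, i}, {e, f, g, i}, {e, f, h, i}, {e, f, g, h, i}.
Intersecting these: cl(A) = {e}.
∂A = cl(A) ∖ int(A) = {e} ∖ {e} = ∅.


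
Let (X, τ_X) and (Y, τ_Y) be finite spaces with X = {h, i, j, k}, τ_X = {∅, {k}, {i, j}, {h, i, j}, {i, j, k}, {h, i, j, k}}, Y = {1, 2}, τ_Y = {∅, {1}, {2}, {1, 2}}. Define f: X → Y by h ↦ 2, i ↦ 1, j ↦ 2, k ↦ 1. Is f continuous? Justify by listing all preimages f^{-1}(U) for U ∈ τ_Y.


f is NOT continuous.

Compute f^{-1}(U) for each U ∈ τ_Y:
  U = ∅: f^{-1}(U) = ∅ ∈ τ_X ✓.
  U = {1}: f^{-1}(U) = {i, k} ∉ τ_X ✗.
  U = {2}: f^{-1}(U) = {h, j} ∉ τ_X ✗.
  U = {1, 2}: f^{-1}(U) = {h, i, j, k} ∈ τ_X ✓.
Found U = {1} with f^{-1}(U) = {i, k} not in τ_X. Therefore f is NOT continuous.


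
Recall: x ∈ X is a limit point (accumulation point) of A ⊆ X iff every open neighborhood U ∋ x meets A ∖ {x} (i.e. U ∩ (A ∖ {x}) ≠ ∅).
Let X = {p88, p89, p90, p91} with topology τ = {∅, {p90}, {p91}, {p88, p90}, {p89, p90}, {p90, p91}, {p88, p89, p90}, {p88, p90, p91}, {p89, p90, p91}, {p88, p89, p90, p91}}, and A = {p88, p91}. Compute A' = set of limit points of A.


A' = ∅

For each x ∈ X, list the open sets U ∈ τ with x ∈ U, then check whether U ∩ (A ∖ {x}) ≠ ∅ for every such U.
  x = p88: open {p88, p90} ∋ x has {p88, p90} ∩ (A ∖ {p88}) = ∅, so x is NOT a limit point.
  x = p89: open {p89, p90} ∋ x has {p89, p90} ∩ (A ∖ {p89}) = ∅, so x is NOT a limit point.
  x = p90: open {p90} ∋ x has {p90} ∩ (A ∖ {p90}) = ∅, so x is NOT a limit point.
  x = p91: open {p91} ∋ x has {p91} ∩ (A ∖ {p91}) = ∅, so x is NOT a limit point.
Collecting: A' = ∅.


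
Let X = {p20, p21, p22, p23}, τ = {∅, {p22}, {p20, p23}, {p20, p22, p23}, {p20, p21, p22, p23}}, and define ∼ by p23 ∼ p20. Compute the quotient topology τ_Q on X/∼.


X/∼ = {[p20=p23], [p21], [p22]}; |τ_Q| = 5.

Equivalence classes: [p20=p23], [p21], [p22].
Quotient map π: X → X/∼ sends p20 ↦ [p20=p23], p21 ↦ [p21], p22 ↦ [p22], p23 ↦ [p20=p23].
For each subset V ⊆ X/∼, compute π^{-1}(V) ⊆ X and check whether π^{-1}(V) ∈ τ. V is open in τ_Q iff π^{-1}(V) ∈ τ.
  V = {}: π^{-1}(V) = ∅ ∈ τ ✓.
  V = {[p20=p23]}: π^{-1}(V) = {p20, p23} ∈ τ ✓.
  V = {[p21]}: π^{-1}(V) = {p21} ∉ τ ✗.
  V = {[p20=p23], [p21]}: π^{-1}(V) = {p20, p21, p23} ∉ τ ✗.
  V = {[p22]}: π^{-1}(V) = {p22} ∈ τ ✓.
  V = {[p20=p23], [p22]}: π^{-1}(V) = {p20, p22, p23} ∈ τ ✓.
  V = {[p21], [p22]}: π^{-1}(V) = {p21, p22} ∉ τ ✗.
  V = {[p20=p23], [p21], [p22]}: π^{-1}(V) = {p20, p21, p22, p23} ∈ τ ✓.
Open sets in the quotient: τ_Q = {{}, {[p20=p23]}, {[p22]}, {[p20=p23], [p22]}, {[p20=p23], [p21], [p22]}} (5 elements).


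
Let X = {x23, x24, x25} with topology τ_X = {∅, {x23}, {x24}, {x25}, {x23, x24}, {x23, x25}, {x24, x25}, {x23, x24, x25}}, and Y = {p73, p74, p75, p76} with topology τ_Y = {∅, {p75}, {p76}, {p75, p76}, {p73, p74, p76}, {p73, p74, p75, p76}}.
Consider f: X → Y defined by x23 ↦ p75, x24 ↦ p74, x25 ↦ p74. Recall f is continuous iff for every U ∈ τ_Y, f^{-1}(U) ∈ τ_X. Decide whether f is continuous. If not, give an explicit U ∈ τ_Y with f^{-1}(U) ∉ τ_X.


f IS continuous.

Compute f^{-1}(U) for each U ∈ τ_Y:
  U = ∅: f^{-1}(U) = ∅ ∈ τ_X ✓.
  U = {p75}: f^{-1}(U) = {x23} ∈ τ_X ✓.
  U = {p76}: f^{-1}(U) = ∅ ∈ τ_X ✓.
  U = {p75, p76}: f^{-1}(U) = {x23} ∈ τ_X ✓.
  U = {p73, p74, p76}: f^{-1}(U) = {x24, x25} ∈ τ_X ✓.
  U = {p73, p74, p75, p76}: f^{-1}(U) = {x23, x24, x25} ∈ τ_X ✓.
Every preimage lies in τ_X, so f IS continuous.


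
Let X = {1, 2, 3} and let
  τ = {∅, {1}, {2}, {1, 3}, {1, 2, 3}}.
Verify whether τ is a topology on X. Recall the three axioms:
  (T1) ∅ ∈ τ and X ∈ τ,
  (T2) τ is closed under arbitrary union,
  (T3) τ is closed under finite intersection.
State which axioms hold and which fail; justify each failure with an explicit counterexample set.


τ is NOT a topology on X.

Axiom (T1): ∅ ∈ τ? Yes; X ∈ τ? Yes.
Axiom (T2/T3): check pairwise unions and intersections of members of τ.
Counterexample for (T2): {1} ∪ {2} = {1, 2} ∉ τ. Therefore τ is NOT a topology.


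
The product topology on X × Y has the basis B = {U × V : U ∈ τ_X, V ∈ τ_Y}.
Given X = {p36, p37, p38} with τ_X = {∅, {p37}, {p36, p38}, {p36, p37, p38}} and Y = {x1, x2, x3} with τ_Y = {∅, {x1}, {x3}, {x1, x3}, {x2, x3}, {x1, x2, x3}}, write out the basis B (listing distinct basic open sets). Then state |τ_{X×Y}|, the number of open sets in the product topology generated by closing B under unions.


Basis B = {∅ × ∅, {p37} × {x1}, {p37} × {x3}, {p36, p38} × {x1}, {p36, p38} × {x3}, {p37} × {x1, x3}, {p37} × {x2, x3}, {p36, p37, p38} × {x1}, {p36, p37, p38} × {x3}, {p37} × {x1, x2, x3}, {p36, p38} × {x1, x3}, {p36, p38} × {x2, x3}, {p36, p38} × {x1, x2, x3}, {p36, p37, p38} × {x1, x3}, {p36, p37, p38} × {x2, x3}, {p36, p37, p38} × {x1, x2, x3}}; |τ_{X×Y}| = 36.

Enumerate products U × V with U ∈ τ_X, V ∈ τ_Y (deduplicated):
  ∅ × ∅ = {} (∅)
  {p37} × {x1} = {(p37,x1)}
  {p37} × {x3} = {(p37,x3)}
  {p36, p38} × {x1} = {(p36,x1), (p38,x1)}
  {p36, p38} × {x3} = {(p36,x3), (p38,x3)}
  {p37} × {x1, x3} = {(p37,x1), (p37,x3)}
  {p37} × {x2, x3} = {(p37,x2), (p37,x3)}
  {p36, p37, p38} × {x1} = {(p36,x1), (p37,x1), (p38,x1)}
  {p36, p37, p38} × {x3} = {(p36,x3), (p37,x3), (p38,x3)}
  {p37} × {x1, x2, x3} = {(p37,x1), (p37,x2), (p37,x3)}
  {p36, p38} × {x1, x3} = {(p36,x1), (p36,x3), (p38,x1), (p38,x3)}
  {p36, p38} × {x2, x3} = {(p36,x2), (p36,x3), (p38,x2), (p38,x3)}
  {p36, p38} × {x1, x2, x3} = {(p36,x1), (p36,x2), (p36,x3), (p38,x1), (p38,x2), (p38,x3)}
  {p36, p37, p38} × {x1, x3} = {(p36,x1), (p36,x3), (p37,x1), (p37,x3), (p38,x1), (p38,x3)}
  {p36, p37, p38} × {x2, x3} = {(p36,x2), (p36,x3), (p37,x2), (p37,x3), (p38,x2), (p38,x3)}
  {p36, p37, p38} × {x1, x2, x3} = {(p36,x1), (p36,x2), (p36,x3), (p37,x1), (p37,x2), (p37,x3), (p38,x1), (p38,x2), (p38,x3)}
These 16 distinct sets form the basis B.
Close under arbitrary unions to get τ_{X×Y}; counting gives |τ_{X×Y}| = 36.


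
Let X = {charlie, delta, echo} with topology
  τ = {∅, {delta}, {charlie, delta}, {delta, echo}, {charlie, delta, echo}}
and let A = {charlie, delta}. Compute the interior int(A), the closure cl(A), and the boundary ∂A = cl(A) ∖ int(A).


int(A) = {charlie, delta}, cl(A) = {charlie, delta, echo}, ∂A = {echo}.

Closed sets in (X, τ) are complements of opens:
  closed(X, τ) = {∅, {charlie}, {echo}, {charlie, echo}, {charlie, delta, echo}}.
int(A) = ⋃ {U ∈ τ : U ⊆ A}. Opens contained in A: ∅, {delta}, {charlie, delta}.
Taking the union of these: int(A) = {charlie, delta}.
cl(A) = ⋂ {C closed : A ⊆ C}. Closed sets containing A: {charlie, delta, echo}.
Intersecting these: cl(A) = {charlie, delta, echo}.
∂A = cl(A) ∖ int(A) = {charlie, delta, echo} ∖ {charlie, delta} = {echo}.


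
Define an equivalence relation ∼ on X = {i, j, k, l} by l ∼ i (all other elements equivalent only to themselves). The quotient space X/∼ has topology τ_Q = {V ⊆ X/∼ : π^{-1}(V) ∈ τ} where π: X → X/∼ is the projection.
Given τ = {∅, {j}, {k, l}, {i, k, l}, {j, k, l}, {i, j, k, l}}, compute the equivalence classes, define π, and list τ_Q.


X/∼ = {[i=l], [j], [k]}; |τ_Q| = 4.

Equivalence classes: [i=l], [j], [k].
Quotient map π: X → X/∼ sends i ↦ [i=l], j ↦ [j], k ↦ [k], l ↦ [i=l].
For each subset V ⊆ X/∼, compute π^{-1}(V) ⊆ X and check whether π^{-1}(V) ∈ τ. V is open in τ_Q iff π^{-1}(V) ∈ τ.
  V = {}: π^{-1}(V) = ∅ ∈ τ ✓.
  V = {[i=l]}: π^{-1}(V) = {i, l} ∉ τ ✗.
  V = {[j]}: π^{-1}(V) = {j} ∈ τ ✓.
  V = {[i=l], [j]}: π^{-1}(V) = {i, j, l} ∉ τ ✗.
  V = {[k]}: π^{-1}(V) = {k} ∉ τ ✗.
  V = {[i=l], [k]}: π^{-1}(V) = {i, k, l} ∈ τ ✓.
  V = {[j], [k]}: π^{-1}(V) = {j, k} ∉ τ ✗.
  V = {[i=l], [j], [k]}: π^{-1}(V) = {i, j, k, l} ∈ τ ✓.
Open sets in the quotient: τ_Q = {{}, {[j]}, {[i=l], [k]}, {[i=l], [j], [k]}} (4 elements).


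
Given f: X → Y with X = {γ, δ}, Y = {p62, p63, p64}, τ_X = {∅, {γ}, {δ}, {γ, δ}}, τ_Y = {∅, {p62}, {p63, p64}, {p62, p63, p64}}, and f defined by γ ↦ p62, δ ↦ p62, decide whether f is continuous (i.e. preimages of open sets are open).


f IS continuous.

Compute f^{-1}(U) for each U ∈ τ_Y:
  U = ∅: f^{-1}(U) = ∅ ∈ τ_X ✓.
  U = {p62}: f^{-1}(U) = {γ, δ} ∈ τ_X ✓.
  U = {p63, p64}: f^{-1}(U) = ∅ ∈ τ_X ✓.
  U = {p62, p63, p64}: f^{-1}(U) = {γ, δ} ∈ τ_X ✓.
Every preimage lies in τ_X, so f IS continuous.


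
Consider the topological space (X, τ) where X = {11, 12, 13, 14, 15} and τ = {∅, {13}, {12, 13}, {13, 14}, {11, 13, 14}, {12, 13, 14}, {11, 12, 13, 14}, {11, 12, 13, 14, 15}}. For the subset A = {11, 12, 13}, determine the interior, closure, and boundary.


int(A) = {12, 13}, cl(A) = {11, 12, 13, 14, 15}, ∂A = {11, 14, 15}.

Closed sets in (X, τ) are complements of opens:
  closed(X, τ) = {∅, {15}, {11, 15}, {12, 15}, {11, 12, 15}, {11, 14, 15}, {11, 12, 14, 15}, {11, 12, 13, 14, 15}}.
int(A) = ⋃ {U ∈ τ : U ⊆ A}. Opens contained in A: ∅, {13}, {12, 13}.
Taking the union of these: int(A) = {12, 13}.
cl(A) = ⋂ {C closed : A ⊆ C}. Closed sets containing A: {11, 12, 13, 14, 15}.
Intersecting these: cl(A) = {11, 12, 13, 14, 15}.
∂A = cl(A) ∖ int(A) = {11, 12, 13, 14, 15} ∖ {12, 13} = {11, 14, 15}.


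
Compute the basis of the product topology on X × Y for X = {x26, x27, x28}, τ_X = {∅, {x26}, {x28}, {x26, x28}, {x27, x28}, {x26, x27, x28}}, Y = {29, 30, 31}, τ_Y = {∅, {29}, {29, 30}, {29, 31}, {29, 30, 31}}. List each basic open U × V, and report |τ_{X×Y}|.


Basis B = {∅ × ∅, {x26} × {29}, {x28} × {29}, {x26} × {29, 30}, {x26} × {29, 31}, {x26, x28} × {29}, {x27, x28} × {29}, {x28} × {29, 30}, {x28} × {29, 31}, {x26} × {29, 30, 31}, {x26, x27, x28} × {29}, {x28} × {29, 30, 31}, {x26, x28} × {29, 30}, {x26, x28} × {29, 31}, {x27, x28} × {29, 30}, {x27, x28} × {29, 31}, {x26, x28} × {29, 30, 31}, {x26, x27, x28} × {29, 30}, {x26, x27, x28} × {29, 31}, {x27, x28} × {29, 30, 31}, {x26, x27, x28} × {29, 30, 31}}; |τ_{X×Y}| = 70.

Enumerate products U × V with U ∈ τ_X, V ∈ τ_Y (deduplicated):
  ∅ × ∅ = {} (∅)
  {x26} × {29} = {(x26,29)}
  {x28} × {29} = {(x28,29)}
  {x26} × {29, 30} = {(x26,29), (x26,30)}
  {x26} × {29, 31} = {(x26,29), (x26,31)}
  {x26, x28} × {29} = {(x26,29), (x28,29)}
  {x27, x28} × {29} = {(x27,29), (x28,29)}
  {x28} × {29, 30} = {(x28,29), (x28,30)}
  {x28} × {29, 31} = {(x28,29), (x28,31)}
  {x26} × {29, 30, 31} = {(x26,29), (x26,30), (x26,31)}
  {x26, x27, x28} × {29} = {(x26,29), (x27,29), (x28,29)}
  {x28} × {29, 30, 31} = {(x28,29), (x28,30), (x28,31)}
  {x26, x28} × {29, 30} = {(x26,29), (x26,30), (x28,29), (x28,30)}
  {x26, x28} × {29, 31} = {(x26,29), (x26,31), (x28,29), (x28,31)}
  {x27, x28} × {29, 30} = {(x27,29), (x27,30), (x28,29), (x28,30)}
  {x27, x28} × {29, 31} = {(x27,29), (x27,31), (x28,29), (x28,31)}
  {x26, x28} × {29, 30, 31} = {(x26,29), (x26,30), (x26,31), (x28,29), (x28,30), (x28,31)}
  {x26, x27, x28} × {29, 30} = {(x26,29), (x26,30), (x27,29), (x27,30), (x28,29), (x28,30)}
  {x26, x27, x28} × {29, 31} = {(x26,29), (x26,31), (x27,29), (x27,31), (x28,29), (x28,31)}
  {x27, x28} × {29, 30, 31} = {(x27,29), (x27,30), (x27,31), (x28,29), (x28,30), (x28,31)}
  {x26, x27, x28} × {29, 30, 31} = {(x26,29), (x26,30), (x26,31), (x27,29), (x27,30), (x27,31), (x28,29), (x28,30), (x28,31)}
These 21 distinct sets form the basis B.
Close under arbitrary unions to get τ_{X×Y}; counting gives |τ_{X×Y}| = 70.
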